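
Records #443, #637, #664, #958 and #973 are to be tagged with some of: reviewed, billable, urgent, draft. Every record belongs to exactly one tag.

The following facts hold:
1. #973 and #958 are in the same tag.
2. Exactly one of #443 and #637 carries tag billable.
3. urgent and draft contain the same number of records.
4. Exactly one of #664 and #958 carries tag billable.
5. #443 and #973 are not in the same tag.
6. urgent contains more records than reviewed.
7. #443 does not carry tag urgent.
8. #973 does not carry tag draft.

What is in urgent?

urgent = {#664}

From (7): #443 ∉ urgent.
From (8): #973 ∉ draft.
(1): #958 matches #973: #958 ∉ draft.
Suppose #637 ∈ urgent: no assignment then satisfies all the clues, so #637 ∉ urgent.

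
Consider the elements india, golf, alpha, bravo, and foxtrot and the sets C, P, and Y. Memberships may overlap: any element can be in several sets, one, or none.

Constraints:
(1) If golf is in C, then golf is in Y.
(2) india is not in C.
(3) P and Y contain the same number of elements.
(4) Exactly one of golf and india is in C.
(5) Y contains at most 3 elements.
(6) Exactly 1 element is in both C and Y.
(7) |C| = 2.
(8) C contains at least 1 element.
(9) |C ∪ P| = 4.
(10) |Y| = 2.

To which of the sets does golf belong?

From (2): india ∉ C.
(4) (exactly one): golf ∈ C.
(1): golf ∈ Y.
Suppose golf ∈ P: no assignment then satisfies all the clues, so golf ∉ P.

golf: C, Y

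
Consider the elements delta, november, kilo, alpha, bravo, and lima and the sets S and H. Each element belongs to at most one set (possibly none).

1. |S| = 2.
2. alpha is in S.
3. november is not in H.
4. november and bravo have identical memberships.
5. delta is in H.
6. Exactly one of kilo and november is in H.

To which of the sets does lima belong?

lima: S

From (2): alpha ∈ S.
From (3): november ∉ H.
From (5): delta ∈ H.
(4): bravo matches november: bravo ∉ H.
(6) (exactly one): kilo ∈ H.
Suppose lima ∉ S: no assignment then satisfies all the clues, so lima ∈ S.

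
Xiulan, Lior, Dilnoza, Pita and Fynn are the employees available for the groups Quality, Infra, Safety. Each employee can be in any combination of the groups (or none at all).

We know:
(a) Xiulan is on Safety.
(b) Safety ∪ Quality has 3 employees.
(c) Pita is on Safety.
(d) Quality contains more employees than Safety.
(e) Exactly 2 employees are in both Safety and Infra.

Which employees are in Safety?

From (a): Xiulan ∈ Safety.
From (c): Pita ∈ Safety.
Suppose Lior ∈ Safety: no assignment then satisfies all the clues, so Lior ∉ Safety.

Safety = {Pita, Xiulan}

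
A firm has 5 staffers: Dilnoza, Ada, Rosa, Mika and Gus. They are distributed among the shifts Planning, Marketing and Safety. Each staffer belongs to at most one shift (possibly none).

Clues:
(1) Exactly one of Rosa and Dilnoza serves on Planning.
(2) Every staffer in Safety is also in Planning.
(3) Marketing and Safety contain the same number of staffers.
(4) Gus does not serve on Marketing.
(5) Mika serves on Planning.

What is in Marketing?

From (4): Gus ∉ Marketing.
From (5): Mika ∈ Planning.
Suppose Dilnoza ∈ Marketing: no assignment then satisfies all the clues, so Dilnoza ∉ Marketing.

Marketing = {}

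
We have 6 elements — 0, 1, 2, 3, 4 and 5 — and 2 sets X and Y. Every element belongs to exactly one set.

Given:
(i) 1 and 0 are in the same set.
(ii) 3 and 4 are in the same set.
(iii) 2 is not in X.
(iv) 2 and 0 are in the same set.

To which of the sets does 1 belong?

1: Y

From (iii): 2 ∉ X.
(iv): 0 matches 2: 0 ∉ X.
Only one set left: 0 ∈ Y.
Only one set left: 2 ∈ Y.
(i): 1 matches 0: 1 ∉ X.
(i): 1 matches 0: 1 ∈ Y.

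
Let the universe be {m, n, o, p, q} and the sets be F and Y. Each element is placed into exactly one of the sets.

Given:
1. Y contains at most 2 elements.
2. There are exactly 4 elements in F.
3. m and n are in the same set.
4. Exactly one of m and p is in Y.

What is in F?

F = {m, n, o, q}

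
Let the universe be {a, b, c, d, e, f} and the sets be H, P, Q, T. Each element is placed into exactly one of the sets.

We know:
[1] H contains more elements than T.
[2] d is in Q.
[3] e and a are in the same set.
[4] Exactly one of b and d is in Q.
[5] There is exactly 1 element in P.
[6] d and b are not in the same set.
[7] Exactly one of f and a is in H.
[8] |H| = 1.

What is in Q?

Q = {a, c, d, e}

From (2): d ∈ Q.
(4) (exactly one): b ∉ Q.
Suppose a ∉ Q: no assignment then satisfies all the clues, so a ∈ Q.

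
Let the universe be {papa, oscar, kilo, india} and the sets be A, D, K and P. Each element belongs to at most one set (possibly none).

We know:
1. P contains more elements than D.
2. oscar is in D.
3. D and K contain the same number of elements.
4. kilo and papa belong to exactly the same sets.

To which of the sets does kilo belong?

kilo: P

From (2): oscar ∈ D.
Suppose kilo ∈ A: no assignment then satisfies all the clues, so kilo ∉ A.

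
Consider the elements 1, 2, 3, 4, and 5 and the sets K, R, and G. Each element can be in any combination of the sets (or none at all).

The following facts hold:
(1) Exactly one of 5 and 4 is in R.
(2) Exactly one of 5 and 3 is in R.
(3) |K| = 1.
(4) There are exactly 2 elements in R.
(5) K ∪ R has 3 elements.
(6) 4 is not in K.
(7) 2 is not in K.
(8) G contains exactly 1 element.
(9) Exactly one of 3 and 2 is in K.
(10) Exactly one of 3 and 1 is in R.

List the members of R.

R = {1, 5}

From (6): 4 ∉ K.
From (7): 2 ∉ K.
(9) (exactly one): 3 ∈ K.
(3): K already has 1, so the rest are out.
Suppose 1 ∉ R: no assignment then satisfies all the clues, so 1 ∈ R.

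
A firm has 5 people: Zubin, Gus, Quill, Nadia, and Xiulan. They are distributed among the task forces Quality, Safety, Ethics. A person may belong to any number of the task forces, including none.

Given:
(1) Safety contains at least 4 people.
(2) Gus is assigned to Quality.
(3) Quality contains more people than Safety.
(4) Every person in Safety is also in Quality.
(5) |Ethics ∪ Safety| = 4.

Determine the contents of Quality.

Quality = {Gus, Nadia, Quill, Xiulan, Zubin}

From (2): Gus ∈ Quality.
Suppose Zubin ∉ Quality: no assignment then satisfies all the clues, so Zubin ∈ Quality.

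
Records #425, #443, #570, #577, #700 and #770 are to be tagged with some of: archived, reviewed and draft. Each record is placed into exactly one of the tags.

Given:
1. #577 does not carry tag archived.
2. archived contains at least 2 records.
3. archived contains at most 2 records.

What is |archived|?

2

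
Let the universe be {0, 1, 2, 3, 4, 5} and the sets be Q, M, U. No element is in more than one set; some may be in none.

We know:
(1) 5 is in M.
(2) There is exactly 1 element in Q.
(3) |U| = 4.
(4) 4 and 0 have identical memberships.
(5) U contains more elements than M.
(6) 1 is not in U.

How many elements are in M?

From (1): 5 ∈ M.
From (6): 1 ∉ U.
(3): only 4 candidates remain for U, so all are in.
(2): only 1 candidates remain for Q, so all are in.

1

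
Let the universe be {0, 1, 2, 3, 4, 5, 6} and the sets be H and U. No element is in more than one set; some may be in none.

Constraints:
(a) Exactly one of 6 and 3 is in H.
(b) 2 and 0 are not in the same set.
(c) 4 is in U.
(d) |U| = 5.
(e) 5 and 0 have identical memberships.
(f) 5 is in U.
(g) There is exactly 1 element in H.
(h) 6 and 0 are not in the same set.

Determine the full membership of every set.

From (c): 4 ∈ U.
From (f): 5 ∈ U.
(e): 0 matches 5: 0 ∉ H.
(e): 0 matches 5: 0 ∈ U.
(h): 6 ∉ U.
(b): 2 ∉ U.
(d): only 5 candidates remain for U, so all are in.
(a) (exactly one): 6 ∈ H.
(g): H already has 1, so the rest are out.

H = {6}; U = {0, 1, 3, 4, 5}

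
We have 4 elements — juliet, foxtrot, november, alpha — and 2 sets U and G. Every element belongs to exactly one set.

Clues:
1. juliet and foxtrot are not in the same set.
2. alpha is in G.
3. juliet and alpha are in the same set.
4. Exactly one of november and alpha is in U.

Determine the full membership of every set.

From (2): alpha ∈ G.
(3): juliet matches alpha: juliet ∉ U.
(3): juliet matches alpha: juliet ∈ G.
(4) (exactly one): november ∈ U.
(1): foxtrot ∉ G.
Only one set left: foxtrot ∈ U.

U = {foxtrot, november}; G = {alpha, juliet}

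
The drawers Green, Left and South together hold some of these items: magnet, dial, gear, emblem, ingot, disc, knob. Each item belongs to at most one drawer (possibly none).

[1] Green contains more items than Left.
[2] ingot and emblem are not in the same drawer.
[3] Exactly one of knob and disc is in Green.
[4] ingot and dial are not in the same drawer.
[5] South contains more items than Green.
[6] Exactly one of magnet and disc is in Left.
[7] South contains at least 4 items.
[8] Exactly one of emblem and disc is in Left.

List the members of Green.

Green = {ingot, knob}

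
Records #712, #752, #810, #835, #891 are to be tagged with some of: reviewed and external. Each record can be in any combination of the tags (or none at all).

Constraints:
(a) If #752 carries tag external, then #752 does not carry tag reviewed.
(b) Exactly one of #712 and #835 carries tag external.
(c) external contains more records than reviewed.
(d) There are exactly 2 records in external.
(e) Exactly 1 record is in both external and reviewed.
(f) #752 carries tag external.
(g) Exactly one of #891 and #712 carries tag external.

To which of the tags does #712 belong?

#712: external, reviewed

From (f): #752 ∈ external.
(a): #752 ∉ reviewed.
Suppose #712 ∉ reviewed: no assignment then satisfies all the clues, so #712 ∈ reviewed.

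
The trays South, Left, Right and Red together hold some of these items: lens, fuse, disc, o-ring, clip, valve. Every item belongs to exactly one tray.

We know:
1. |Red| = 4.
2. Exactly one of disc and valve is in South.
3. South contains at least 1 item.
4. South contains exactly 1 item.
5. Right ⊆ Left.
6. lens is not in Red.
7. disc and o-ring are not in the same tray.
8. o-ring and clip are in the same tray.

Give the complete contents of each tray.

South = {disc}; Left = {lens}; Right = {}; Red = {clip, fuse, o-ring, valve}

From (6): lens ∉ Red.
Suppose lens ∈ South: no assignment then satisfies all the clues, so lens ∉ South.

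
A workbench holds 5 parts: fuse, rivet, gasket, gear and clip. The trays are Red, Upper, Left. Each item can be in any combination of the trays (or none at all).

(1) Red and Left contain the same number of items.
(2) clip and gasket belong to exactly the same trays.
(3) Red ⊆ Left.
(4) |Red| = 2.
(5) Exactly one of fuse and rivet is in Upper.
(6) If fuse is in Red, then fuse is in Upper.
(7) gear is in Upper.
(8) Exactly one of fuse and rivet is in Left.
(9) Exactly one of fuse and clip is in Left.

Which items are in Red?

Red = {fuse, gear}

From (7): gear ∈ Upper.
Suppose fuse ∉ Red: no assignment then satisfies all the clues, so fuse ∈ Red.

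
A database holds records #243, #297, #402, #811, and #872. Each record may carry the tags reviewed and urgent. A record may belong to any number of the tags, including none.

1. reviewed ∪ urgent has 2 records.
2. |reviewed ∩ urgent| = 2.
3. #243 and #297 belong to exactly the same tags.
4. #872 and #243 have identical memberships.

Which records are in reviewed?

reviewed = {#402, #811}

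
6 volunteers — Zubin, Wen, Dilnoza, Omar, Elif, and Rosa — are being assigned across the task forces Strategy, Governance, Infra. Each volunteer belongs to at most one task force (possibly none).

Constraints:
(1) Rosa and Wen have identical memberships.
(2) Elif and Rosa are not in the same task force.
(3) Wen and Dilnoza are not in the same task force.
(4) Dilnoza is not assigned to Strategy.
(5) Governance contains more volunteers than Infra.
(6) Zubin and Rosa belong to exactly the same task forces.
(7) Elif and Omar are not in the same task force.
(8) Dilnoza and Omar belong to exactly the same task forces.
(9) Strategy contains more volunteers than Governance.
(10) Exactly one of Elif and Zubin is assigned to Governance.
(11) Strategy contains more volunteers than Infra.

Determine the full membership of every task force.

Strategy = {Rosa, Wen, Zubin}; Governance = {Elif}; Infra = {}

From (4): Dilnoza ∉ Strategy.
(8): Omar matches Dilnoza: Omar ∉ Strategy.
Suppose Zubin ∉ Strategy: no assignment then satisfies all the clues, so Zubin ∈ Strategy.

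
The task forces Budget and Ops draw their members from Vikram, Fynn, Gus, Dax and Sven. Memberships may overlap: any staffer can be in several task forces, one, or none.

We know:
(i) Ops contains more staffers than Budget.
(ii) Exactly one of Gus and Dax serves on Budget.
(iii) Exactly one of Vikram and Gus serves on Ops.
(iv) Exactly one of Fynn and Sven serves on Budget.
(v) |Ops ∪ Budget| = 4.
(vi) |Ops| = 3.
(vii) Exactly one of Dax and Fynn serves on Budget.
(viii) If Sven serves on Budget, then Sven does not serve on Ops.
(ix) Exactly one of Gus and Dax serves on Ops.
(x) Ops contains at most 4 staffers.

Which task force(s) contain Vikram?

Vikram: Ops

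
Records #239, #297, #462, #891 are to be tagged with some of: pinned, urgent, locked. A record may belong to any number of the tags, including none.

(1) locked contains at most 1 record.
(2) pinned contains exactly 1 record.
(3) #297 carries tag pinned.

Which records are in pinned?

pinned = {#297}

From (3): #297 ∈ pinned.
(2): pinned already has 1, so the rest are out.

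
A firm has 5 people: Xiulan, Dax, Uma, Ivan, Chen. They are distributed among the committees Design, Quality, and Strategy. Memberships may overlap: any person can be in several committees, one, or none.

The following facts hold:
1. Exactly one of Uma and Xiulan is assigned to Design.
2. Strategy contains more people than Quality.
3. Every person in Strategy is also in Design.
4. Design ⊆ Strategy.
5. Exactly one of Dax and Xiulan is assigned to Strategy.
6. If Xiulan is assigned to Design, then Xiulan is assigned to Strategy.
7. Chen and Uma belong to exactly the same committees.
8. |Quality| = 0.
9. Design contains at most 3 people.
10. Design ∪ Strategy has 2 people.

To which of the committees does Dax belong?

Dax: none

(8): Quality already has 0, so the rest are out.
Suppose Dax ∈ Design: no assignment then satisfies all the clues, so Dax ∉ Design.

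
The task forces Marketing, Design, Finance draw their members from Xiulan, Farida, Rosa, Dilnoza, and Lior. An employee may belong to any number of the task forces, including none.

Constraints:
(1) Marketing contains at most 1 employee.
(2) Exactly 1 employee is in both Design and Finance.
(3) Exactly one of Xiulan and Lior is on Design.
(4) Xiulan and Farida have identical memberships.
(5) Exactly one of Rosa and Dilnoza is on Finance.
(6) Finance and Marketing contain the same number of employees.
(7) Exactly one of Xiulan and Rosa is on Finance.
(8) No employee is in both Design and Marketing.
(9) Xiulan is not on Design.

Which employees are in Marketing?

From (9): Xiulan ∉ Design.
(3) (exactly one): Lior ∈ Design.
(4): Farida matches Xiulan: Farida ∉ Design.
(8) (disjoint): Lior ∉ Marketing.
Suppose Xiulan ∈ Marketing: no assignment then satisfies all the clues, so Xiulan ∉ Marketing.

Marketing = {Dilnoza}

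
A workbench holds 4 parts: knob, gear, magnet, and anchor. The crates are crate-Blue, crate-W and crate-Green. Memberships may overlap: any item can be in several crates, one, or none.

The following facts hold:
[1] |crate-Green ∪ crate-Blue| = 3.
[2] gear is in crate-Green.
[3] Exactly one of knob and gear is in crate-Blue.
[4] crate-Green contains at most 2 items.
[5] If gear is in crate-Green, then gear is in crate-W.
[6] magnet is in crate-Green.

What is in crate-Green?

crate-Green = {gear, magnet}

From (2): gear ∈ crate-Green.
From (6): magnet ∈ crate-Green.
(4): crate-Green already has 2, so the rest are out.
(5): gear ∈ crate-W.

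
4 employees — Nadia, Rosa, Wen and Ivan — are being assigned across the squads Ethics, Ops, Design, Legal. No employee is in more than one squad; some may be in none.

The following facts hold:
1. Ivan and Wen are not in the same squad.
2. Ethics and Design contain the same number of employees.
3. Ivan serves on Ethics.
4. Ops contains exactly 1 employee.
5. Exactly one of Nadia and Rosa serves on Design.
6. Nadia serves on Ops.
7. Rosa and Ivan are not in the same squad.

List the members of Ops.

From (3): Ivan ∈ Ethics.
From (6): Nadia ∈ Ops.
(1): Wen ∉ Ethics.
(4): Ops already has 1, so the rest are out.
(5) (exactly one): Rosa ∈ Design.

Ops = {Nadia}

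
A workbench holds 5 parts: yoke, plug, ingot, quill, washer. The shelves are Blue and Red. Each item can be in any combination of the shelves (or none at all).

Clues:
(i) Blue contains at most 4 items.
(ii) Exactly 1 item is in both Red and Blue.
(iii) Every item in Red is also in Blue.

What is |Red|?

1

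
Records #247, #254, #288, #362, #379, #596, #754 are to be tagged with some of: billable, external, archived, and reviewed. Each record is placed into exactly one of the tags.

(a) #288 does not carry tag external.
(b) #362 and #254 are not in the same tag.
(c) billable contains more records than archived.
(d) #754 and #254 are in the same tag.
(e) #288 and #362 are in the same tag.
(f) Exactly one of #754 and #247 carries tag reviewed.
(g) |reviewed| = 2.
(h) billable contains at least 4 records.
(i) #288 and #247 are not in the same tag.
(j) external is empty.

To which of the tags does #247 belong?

#247: archived

From (a): #288 ∉ external.
(e): #362 matches #288: #362 ∉ external.
(j): external already has 0, so the rest are out.
Suppose #247 ∈ billable: no assignment then satisfies all the clues, so #247 ∉ billable.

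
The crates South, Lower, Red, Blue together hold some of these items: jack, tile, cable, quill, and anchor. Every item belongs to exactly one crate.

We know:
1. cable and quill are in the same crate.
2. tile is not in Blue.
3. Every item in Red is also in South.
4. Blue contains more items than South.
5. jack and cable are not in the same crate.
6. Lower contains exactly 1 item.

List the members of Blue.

Blue = {anchor, cable, quill}

From (2): tile ∉ Blue.
Suppose jack ∈ Blue: no assignment then satisfies all the clues, so jack ∉ Blue.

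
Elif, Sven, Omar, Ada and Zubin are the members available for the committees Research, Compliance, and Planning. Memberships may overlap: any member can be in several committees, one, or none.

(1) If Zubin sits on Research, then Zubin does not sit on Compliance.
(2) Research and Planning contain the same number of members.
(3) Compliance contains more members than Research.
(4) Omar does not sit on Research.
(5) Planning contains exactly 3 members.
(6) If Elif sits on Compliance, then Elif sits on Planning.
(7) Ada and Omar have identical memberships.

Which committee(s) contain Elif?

Elif: Compliance, Planning, Research

From (4): Omar ∉ Research.
(7): Ada matches Omar: Ada ∉ Research.
Suppose Elif ∉ Research: no assignment then satisfies all the clues, so Elif ∈ Research.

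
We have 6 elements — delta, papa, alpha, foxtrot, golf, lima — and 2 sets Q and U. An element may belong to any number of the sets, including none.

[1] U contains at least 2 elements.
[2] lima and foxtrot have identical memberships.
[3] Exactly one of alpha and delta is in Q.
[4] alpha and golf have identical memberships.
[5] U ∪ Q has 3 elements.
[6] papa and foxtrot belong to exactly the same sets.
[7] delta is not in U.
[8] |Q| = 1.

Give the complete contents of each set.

Q = {delta}; U = {alpha, golf}

From (7): delta ∉ U.
Suppose delta ∉ Q: no assignment then satisfies all the clues, so delta ∈ Q.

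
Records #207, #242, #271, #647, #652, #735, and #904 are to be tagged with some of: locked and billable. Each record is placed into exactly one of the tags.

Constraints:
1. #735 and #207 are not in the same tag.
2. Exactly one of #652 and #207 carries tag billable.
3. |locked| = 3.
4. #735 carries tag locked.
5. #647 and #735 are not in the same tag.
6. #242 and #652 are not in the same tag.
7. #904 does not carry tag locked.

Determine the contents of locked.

locked = {#271, #652, #735}

From (4): #735 ∈ locked.
From (7): #904 ∉ locked.
(1): #207 ∉ locked.
(5): #647 ∉ locked.
Only one tag left: #207 ∈ billable.
Only one tag left: #647 ∈ billable.
Only one tag left: #904 ∈ billable.
(2) (exactly one): #652 ∉ billable.
Only one tag left: #652 ∈ locked.
(6): #242 ∉ locked.
Only one tag left: #242 ∈ billable.
(3): only 3 candidates remain for locked, so all are in.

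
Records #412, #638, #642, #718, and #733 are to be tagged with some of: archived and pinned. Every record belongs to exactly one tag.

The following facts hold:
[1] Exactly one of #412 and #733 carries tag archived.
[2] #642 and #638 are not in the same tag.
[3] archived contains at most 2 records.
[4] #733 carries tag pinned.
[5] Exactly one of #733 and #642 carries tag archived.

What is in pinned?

pinned = {#638, #718, #733}

From (4): #733 ∈ pinned.
(1) (exactly one): #412 ∈ archived.
(5) (exactly one): #642 ∈ archived.
(2): #638 ∉ archived.
(3): archived already has 2, so the rest are out.
Only one tag left: #638 ∈ pinned.
Only one tag left: #718 ∈ pinned.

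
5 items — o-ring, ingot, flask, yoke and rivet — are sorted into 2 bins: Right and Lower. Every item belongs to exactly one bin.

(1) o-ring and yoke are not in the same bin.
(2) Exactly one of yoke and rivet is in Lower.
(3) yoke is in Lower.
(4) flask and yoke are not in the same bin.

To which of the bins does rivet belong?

From (3): yoke ∈ Lower.
(1): o-ring ∉ Lower.
(2) (exactly one): rivet ∉ Lower.
(4): flask ∉ Lower.
Only one bin left: o-ring ∈ Right.
Only one bin left: flask ∈ Right.
Only one bin left: rivet ∈ Right.

rivet: Right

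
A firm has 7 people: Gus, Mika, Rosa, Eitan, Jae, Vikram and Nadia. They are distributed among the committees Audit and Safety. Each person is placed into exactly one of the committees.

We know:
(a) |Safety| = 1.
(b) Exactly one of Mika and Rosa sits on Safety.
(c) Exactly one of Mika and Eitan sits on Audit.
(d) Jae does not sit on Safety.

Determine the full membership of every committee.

Audit = {Eitan, Gus, Jae, Nadia, Rosa, Vikram}; Safety = {Mika}

From (d): Jae ∉ Safety.
Only one committee left: Jae ∈ Audit.
Suppose Gus ∉ Audit: no assignment then satisfies all the clues, so Gus ∈ Audit.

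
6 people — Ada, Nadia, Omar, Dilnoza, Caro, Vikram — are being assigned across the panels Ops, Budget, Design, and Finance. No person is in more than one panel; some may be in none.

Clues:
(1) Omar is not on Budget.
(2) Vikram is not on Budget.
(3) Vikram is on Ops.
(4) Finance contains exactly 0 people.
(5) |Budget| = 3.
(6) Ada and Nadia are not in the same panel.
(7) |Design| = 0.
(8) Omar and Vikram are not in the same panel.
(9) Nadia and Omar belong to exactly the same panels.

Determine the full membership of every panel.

Ops = {Vikram}; Budget = {Ada, Caro, Dilnoza}; Design = {}; Finance = {}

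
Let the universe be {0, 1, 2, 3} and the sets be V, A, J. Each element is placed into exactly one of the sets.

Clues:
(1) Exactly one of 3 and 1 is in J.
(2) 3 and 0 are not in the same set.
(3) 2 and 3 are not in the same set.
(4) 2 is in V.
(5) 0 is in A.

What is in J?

From (4): 2 ∈ V.
From (5): 0 ∈ A.
(2): 3 ∉ A.
(3): 3 ∉ V.
Only one set left: 3 ∈ J.
(1) (exactly one): 1 ∉ J.

J = {3}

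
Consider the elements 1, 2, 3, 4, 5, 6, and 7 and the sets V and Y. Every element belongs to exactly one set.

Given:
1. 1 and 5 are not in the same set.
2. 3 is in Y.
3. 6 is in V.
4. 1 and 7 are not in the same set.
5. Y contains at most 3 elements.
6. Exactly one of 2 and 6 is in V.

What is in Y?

Y = {1, 2, 3}

From (2): 3 ∈ Y.
From (3): 6 ∈ V.
(6) (exactly one): 2 ∉ V.
Only one set left: 2 ∈ Y.
Suppose 1 ∉ Y: no assignment then satisfies all the clues, so 1 ∈ Y.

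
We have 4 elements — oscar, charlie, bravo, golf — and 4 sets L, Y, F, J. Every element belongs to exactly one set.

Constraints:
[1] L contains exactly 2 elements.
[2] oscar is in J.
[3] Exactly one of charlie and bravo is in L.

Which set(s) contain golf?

From (2): oscar ∈ J.
Suppose golf ∉ L: no assignment then satisfies all the clues, so golf ∈ L.

golf: L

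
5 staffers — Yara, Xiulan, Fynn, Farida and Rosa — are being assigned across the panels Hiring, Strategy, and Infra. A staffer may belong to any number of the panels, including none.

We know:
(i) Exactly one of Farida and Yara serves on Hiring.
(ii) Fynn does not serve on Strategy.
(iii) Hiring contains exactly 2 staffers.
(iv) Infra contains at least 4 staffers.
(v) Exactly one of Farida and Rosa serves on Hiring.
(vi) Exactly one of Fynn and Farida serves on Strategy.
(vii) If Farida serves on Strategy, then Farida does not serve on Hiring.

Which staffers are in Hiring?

From (ii): Fynn ∉ Strategy.
(vi) (exactly one): Farida ∈ Strategy.
(vii): Farida ∉ Hiring.
(i) (exactly one): Yara ∈ Hiring.
(v) (exactly one): Rosa ∈ Hiring.
(iii): Hiring already has 2, so the rest are out.

Hiring = {Rosa, Yara}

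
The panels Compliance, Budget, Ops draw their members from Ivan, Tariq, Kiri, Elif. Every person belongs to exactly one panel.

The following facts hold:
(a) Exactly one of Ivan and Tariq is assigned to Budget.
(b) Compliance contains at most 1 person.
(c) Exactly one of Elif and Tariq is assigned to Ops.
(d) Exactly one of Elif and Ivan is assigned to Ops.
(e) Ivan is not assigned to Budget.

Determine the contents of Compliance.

Compliance = {Ivan}

From (e): Ivan ∉ Budget.
(a) (exactly one): Tariq ∈ Budget.
(c) (exactly one): Elif ∈ Ops.
(d) (exactly one): Ivan ∉ Ops.
Only one panel left: Ivan ∈ Compliance.
(b): Compliance already has 1, so the rest are out.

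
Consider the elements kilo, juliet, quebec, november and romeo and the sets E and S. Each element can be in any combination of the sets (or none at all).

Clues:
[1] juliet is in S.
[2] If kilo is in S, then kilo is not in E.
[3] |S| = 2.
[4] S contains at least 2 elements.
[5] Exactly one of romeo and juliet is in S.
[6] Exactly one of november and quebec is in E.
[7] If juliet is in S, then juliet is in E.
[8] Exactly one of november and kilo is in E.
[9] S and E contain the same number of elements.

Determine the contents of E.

E = {juliet, november}

From (1): juliet ∈ S.
(5) (exactly one): romeo ∉ S.
(7): juliet ∈ E.
Suppose kilo ∈ E: no assignment then satisfies all the clues, so kilo ∉ E.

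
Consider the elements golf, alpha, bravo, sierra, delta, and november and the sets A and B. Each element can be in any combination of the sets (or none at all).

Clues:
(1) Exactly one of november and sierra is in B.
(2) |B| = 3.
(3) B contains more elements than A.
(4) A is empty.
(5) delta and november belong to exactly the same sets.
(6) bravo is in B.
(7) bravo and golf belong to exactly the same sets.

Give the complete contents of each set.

From (6): bravo ∈ B.
(4): A already has 0, so the rest are out.
(7): golf matches bravo: golf ∈ B.
Suppose alpha ∈ B: no assignment then satisfies all the clues, so alpha ∉ B.

A = {}; B = {bravo, golf, sierra}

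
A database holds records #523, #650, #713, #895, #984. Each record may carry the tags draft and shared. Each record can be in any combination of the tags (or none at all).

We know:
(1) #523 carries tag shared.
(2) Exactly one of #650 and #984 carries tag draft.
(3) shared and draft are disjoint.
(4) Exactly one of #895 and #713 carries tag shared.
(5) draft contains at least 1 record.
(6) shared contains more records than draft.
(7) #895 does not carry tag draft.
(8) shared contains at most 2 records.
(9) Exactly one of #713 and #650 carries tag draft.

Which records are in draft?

draft = {#650}

From (1): #523 ∈ shared.
From (7): #895 ∉ draft.
(3) (disjoint): #523 ∉ draft.
Suppose #650 ∉ draft: no assignment then satisfies all the clues, so #650 ∈ draft.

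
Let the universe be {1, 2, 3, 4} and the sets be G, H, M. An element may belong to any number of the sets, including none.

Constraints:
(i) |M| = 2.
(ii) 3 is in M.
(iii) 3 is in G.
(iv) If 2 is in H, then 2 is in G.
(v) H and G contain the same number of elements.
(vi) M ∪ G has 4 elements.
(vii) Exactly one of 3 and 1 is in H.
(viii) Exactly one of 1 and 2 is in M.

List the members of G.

From (ii): 3 ∈ M.
From (iii): 3 ∈ G.
Suppose 1 ∈ G: no assignment then satisfies all the clues, so 1 ∉ G.

G = {2, 3, 4}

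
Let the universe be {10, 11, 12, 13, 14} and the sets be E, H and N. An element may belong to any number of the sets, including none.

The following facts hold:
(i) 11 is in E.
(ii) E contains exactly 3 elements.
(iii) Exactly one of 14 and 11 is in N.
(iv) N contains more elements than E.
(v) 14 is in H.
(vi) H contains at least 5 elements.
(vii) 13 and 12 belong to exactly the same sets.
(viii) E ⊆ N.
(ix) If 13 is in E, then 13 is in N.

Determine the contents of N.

N = {10, 11, 12, 13}

From (i): 11 ∈ E.
From (v): 14 ∈ H.
(vi): only 5 candidates remain for H, so all are in.
(viii) with 11 ∈ E: 11 ∈ N.
(iii) (exactly one): 14 ∉ N.
(viii) contrapositive: 14 ∉ E.
Suppose 10 ∉ N: no assignment then satisfies all the clues, so 10 ∈ N.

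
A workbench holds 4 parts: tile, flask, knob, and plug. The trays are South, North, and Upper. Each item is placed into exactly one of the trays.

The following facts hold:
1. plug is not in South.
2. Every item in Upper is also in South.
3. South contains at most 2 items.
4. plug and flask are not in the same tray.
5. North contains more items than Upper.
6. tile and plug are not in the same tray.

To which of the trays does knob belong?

knob: North

From (1): plug ∉ South.
(2) contrapositive: plug ∉ Upper.
Only one tray left: plug ∈ North.
(4): flask ∉ North.
(6): tile ∉ North.
Suppose knob ∈ South: no assignment then satisfies all the clues, so knob ∉ South.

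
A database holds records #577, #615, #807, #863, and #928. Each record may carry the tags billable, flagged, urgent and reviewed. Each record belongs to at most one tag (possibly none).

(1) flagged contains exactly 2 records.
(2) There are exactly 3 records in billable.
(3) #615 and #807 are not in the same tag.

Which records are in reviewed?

reviewed = {}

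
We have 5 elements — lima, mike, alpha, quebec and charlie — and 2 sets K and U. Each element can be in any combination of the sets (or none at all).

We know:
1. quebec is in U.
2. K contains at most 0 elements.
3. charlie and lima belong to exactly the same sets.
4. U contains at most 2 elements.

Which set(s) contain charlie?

charlie: none

From (1): quebec ∈ U.
(2): K already has 0, so the rest are out.
Suppose charlie ∈ U: no assignment then satisfies all the clues, so charlie ∉ U.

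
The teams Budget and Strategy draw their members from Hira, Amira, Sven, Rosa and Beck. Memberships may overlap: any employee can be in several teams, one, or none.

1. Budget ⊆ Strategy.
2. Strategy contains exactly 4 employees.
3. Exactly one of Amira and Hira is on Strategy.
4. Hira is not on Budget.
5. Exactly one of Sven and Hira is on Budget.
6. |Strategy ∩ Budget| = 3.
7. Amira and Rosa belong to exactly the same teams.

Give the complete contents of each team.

Budget = {Amira, Rosa, Sven}; Strategy = {Amira, Beck, Rosa, Sven}

From (4): Hira ∉ Budget.
(5) (exactly one): Sven ∈ Budget.
(1) with Sven ∈ Budget: Sven ∈ Strategy.
Suppose Hira ∈ Strategy: no assignment then satisfies all the clues, so Hira ∉ Strategy.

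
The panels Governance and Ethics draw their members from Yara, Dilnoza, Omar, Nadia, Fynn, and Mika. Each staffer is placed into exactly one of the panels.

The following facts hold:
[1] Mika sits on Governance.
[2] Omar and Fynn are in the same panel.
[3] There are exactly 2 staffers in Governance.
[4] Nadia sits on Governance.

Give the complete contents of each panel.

Governance = {Mika, Nadia}; Ethics = {Dilnoza, Fynn, Omar, Yara}

From (1): Mika ∈ Governance.
From (4): Nadia ∈ Governance.
(3): Governance already has 2, so the rest are out.
Only one panel left: Yara ∈ Ethics.
Only one panel left: Dilnoza ∈ Ethics.
Only one panel left: Omar ∈ Ethics.
Only one panel left: Fynn ∈ Ethics.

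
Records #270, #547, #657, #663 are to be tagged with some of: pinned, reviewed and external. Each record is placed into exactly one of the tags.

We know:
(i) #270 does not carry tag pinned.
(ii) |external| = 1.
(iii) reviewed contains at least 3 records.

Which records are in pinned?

From (i): #270 ∉ pinned.
Suppose #547 ∈ pinned: no assignment then satisfies all the clues, so #547 ∉ pinned.

pinned = {}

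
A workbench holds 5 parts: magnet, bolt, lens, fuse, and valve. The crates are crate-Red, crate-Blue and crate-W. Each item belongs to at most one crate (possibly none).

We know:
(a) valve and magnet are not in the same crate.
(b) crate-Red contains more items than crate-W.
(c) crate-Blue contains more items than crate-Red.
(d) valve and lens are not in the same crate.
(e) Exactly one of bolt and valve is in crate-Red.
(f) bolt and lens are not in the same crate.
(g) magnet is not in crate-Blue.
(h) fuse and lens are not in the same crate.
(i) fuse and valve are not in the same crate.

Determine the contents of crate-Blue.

crate-Blue = {bolt, fuse}

From (g): magnet ∉ crate-Blue.
Suppose bolt ∉ crate-Blue: no assignment then satisfies all the clues, so bolt ∈ crate-Blue.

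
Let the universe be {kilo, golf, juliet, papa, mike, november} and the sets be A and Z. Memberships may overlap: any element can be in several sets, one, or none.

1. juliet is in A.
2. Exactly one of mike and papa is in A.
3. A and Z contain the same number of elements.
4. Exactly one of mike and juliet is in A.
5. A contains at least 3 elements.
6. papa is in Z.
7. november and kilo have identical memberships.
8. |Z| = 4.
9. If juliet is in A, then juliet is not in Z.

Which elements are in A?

A = {juliet, kilo, november, papa}

From (1): juliet ∈ A.
From (6): papa ∈ Z.
(4) (exactly one): mike ∉ A.
(9): juliet ∉ Z.
(2) (exactly one): papa ∈ A.
Suppose kilo ∉ A: no assignment then satisfies all the clues, so kilo ∈ A.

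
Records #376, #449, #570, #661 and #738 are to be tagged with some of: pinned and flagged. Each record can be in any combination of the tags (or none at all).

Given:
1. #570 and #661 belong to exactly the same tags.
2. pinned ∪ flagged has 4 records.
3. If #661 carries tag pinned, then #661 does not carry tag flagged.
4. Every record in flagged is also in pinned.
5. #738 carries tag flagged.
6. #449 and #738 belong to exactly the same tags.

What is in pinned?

pinned = {#449, #570, #661, #738}

From (5): #738 ∈ flagged.
(4) with #738 ∈ flagged: #738 ∈ pinned.
(6): #449 matches #738: #449 ∈ pinned.
(6): #449 matches #738: #449 ∈ flagged.
Suppose #376 ∈ pinned: no assignment then satisfies all the clues, so #376 ∉ pinned.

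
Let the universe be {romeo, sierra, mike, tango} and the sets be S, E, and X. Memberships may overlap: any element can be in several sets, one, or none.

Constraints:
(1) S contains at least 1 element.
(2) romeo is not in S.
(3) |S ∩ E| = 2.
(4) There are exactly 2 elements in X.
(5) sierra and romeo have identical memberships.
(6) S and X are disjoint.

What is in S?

S = {mike, tango}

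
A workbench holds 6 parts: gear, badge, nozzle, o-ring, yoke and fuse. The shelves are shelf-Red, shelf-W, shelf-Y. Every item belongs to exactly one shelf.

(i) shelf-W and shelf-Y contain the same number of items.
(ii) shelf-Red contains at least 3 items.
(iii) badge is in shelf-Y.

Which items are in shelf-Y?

shelf-Y = {badge}

From (iii): badge ∈ shelf-Y.
Suppose gear ∈ shelf-Y: no assignment then satisfies all the clues, so gear ∉ shelf-Y.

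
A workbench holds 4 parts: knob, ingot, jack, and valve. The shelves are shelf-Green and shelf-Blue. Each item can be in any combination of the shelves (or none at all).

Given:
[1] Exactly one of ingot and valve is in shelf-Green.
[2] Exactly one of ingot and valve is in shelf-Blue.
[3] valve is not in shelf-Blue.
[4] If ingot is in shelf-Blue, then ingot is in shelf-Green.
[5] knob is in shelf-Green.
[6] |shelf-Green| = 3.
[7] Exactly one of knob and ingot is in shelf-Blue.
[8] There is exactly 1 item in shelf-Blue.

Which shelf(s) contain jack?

jack: shelf-Green

From (3): valve ∉ shelf-Blue.
From (5): knob ∈ shelf-Green.
(2) (exactly one): ingot ∈ shelf-Blue.
(4): ingot ∈ shelf-Green.
(7) (exactly one): knob ∉ shelf-Blue.
(8): shelf-Blue already has 1, so the rest are out.
(1) (exactly one): valve ∉ shelf-Green.
(6): only 3 candidates remain for shelf-Green, so all are in.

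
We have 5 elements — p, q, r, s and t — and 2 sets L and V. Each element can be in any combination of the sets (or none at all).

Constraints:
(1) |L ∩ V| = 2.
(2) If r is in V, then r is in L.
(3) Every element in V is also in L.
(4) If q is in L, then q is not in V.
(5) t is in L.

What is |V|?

2

From (5): t ∈ L.
Suppose q ∈ V: no assignment then satisfies all the clues, so q ∉ V.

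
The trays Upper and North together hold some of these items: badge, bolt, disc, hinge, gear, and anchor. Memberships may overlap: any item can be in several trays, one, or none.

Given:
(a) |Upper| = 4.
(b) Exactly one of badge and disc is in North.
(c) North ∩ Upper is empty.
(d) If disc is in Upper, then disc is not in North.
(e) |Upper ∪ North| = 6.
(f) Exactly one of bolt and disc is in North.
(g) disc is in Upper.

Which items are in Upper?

From (g): disc ∈ Upper.
(c) (disjoint): disc ∉ North.
(f) (exactly one): bolt ∈ North.
(b) (exactly one): badge ∈ North.
(c) (disjoint): badge ∉ Upper.
(c) (disjoint): bolt ∉ Upper.
(a): only 4 candidates remain for Upper, so all are in.
(c) (disjoint): hinge ∉ North.
(c) (disjoint): gear ∉ North.
(c) (disjoint): anchor ∉ North.

Upper = {anchor, disc, gear, hinge}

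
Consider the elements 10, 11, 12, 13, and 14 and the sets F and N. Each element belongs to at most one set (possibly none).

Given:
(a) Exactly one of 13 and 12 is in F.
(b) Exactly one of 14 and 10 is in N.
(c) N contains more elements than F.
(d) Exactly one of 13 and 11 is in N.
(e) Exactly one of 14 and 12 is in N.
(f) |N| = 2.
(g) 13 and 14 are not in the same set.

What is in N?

N = {11, 14}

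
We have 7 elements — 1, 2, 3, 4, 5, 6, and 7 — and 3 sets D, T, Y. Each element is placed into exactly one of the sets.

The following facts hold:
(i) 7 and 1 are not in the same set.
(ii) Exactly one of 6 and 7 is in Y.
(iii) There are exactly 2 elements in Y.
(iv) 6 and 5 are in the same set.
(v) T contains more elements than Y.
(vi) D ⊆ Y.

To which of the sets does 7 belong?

7: Y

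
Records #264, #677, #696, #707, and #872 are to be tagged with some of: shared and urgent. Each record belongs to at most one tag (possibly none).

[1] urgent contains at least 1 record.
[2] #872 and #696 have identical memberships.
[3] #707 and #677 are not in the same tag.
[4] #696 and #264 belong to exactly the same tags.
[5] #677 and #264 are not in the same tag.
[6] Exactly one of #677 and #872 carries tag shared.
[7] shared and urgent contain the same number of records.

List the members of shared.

shared = {#677}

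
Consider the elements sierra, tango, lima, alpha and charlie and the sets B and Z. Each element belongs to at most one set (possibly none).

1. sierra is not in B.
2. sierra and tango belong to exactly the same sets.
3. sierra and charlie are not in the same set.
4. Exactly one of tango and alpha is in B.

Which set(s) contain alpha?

alpha: B

From (1): sierra ∉ B.
(2): tango matches sierra: tango ∉ B.
(4) (exactly one): alpha ∈ B.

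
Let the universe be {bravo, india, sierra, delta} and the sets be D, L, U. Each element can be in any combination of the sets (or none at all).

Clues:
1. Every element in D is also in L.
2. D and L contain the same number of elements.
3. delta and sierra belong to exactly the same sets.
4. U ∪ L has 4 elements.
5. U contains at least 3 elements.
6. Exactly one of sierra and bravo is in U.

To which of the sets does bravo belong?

bravo: D, L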